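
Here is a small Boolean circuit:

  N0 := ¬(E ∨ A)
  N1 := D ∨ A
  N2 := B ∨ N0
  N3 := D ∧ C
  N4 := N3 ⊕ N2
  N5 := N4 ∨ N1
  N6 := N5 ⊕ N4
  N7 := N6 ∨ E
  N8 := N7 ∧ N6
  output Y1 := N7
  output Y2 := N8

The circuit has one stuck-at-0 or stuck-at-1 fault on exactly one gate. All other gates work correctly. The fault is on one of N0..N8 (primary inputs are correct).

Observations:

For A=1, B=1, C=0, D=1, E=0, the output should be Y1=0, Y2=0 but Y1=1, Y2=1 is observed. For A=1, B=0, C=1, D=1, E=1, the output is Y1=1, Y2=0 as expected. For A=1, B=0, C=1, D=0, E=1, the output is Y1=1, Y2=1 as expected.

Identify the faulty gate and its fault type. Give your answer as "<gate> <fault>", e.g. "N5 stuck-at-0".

Fault-free values for test 1 (A=1, B=1, C=0, D=1, E=0): N0=0, N1=1, N2=1, N3=0, N4=1, N5=1, N6=0, N7=0, N8=0, giving Y1=0, Y2=0. Observed Y1=1, Y2=1.
Test 1: faults giving observed Y1=1, Y2=1 are {N2 stuck-at-0, N3 stuck-at-1, N4 stuck-at-0, N5 stuck-at-0, N6 stuck-at-1}.
Test 2 (A=1, B=0, C=1, D=1, E=1): fault-free N0=0, N1=1, N2=0, N3=1, N4=1, N5=1, N6=0, N7=1, N8=0 → Y1=1, Y2=0; observed Y1=1, Y2=0. Eliminates N4 stuck-at-0, N5 stuck-at-0, N6 stuck-at-1.
Test 3 (A=1, B=0, C=1, D=0, E=1): fault-free N0=0, N1=1, N2=0, N3=0, N4=0, N5=1, N6=1, N7=1, N8=1 → Y1=1, Y2=1; observed Y1=1, Y2=1. Eliminates N3 stuck-at-1.
Only N2 stuck-at-0 is consistent with every test.

N2 stuck-at-0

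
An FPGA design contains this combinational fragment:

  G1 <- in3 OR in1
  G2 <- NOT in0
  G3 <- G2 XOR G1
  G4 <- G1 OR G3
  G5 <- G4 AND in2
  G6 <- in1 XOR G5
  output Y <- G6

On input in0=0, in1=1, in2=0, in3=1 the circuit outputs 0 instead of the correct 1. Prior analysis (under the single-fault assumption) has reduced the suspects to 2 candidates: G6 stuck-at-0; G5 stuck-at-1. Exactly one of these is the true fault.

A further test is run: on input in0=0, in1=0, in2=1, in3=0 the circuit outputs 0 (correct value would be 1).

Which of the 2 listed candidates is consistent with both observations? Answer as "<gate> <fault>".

Evaluate each candidate on input in0=0, in1=0, in2=1, in3=0:
  G6 stuck-at-0: G1=0, G2=1, G3=1, G4=1, G5=1, G6=0 [stuck-at-0] → 0 — matches
  G5 stuck-at-1: G1=0, G2=1, G3=1, G4=1, G5=1 [stuck-at-1], G6=1 → 1 — eliminated
Only G6 stuck-at-0 reproduces the observed 0.

G6 stuck-at-0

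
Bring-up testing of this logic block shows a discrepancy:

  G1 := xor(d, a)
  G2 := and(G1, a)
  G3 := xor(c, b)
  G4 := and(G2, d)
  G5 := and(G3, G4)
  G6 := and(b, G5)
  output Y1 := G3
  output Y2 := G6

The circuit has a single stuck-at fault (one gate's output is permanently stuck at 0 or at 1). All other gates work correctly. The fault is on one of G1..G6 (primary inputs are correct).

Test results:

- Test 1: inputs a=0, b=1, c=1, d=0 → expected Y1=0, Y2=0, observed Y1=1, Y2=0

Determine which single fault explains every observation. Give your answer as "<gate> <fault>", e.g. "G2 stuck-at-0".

G3 stuck-at-1

Fault-free values for test 1 (a=0, b=1, c=1, d=0): G1=0, G2=0, G3=0, G4=0, G5=0, G6=0, giving Y1=0, Y2=0. Observed Y1=1, Y2=0.
Test 1: faults giving observed Y1=1, Y2=0 are {G3 stuck-at-1}.
Only G3 stuck-at-1 is consistent with every test.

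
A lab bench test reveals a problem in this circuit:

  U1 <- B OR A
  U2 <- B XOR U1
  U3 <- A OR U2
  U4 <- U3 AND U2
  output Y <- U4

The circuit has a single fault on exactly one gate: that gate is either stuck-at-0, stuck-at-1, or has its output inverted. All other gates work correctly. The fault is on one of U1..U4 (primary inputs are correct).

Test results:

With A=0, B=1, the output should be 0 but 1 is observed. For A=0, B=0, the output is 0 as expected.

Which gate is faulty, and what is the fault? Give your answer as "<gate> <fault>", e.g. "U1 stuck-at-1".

Fault-free values for test 1 (A=0, B=1): U1=1, U2=0, U3=0, U4=0, giving Y=0. Observed 1.
Test 1: faults giving observed 1 are {U1 stuck-at-0, U1 inverted output, U2 stuck-at-1, U2 inverted output, U4 stuck-at-1, U4 inverted output}.
Test 2 (A=0, B=0): fault-free U1=0, U2=0, U3=0, U4=0 → 0; observed 0. Eliminates U1 inverted output, U2 stuck-at-1, U2 inverted output, U4 stuck-at-1, U4 inverted output.
Only U1 stuck-at-0 is consistent with every test.

U1 stuck-at-0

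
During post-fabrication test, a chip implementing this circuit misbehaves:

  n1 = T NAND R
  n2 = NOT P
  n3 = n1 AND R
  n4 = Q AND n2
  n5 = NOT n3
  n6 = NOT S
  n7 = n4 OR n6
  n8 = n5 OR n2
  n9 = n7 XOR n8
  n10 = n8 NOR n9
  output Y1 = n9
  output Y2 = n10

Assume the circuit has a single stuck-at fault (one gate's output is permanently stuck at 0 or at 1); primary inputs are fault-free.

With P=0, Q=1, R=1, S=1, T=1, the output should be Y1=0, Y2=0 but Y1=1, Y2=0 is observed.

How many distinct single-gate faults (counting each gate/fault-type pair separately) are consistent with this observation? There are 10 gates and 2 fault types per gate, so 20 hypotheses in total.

5

Fault-free: n1=0, n2=1, n3=0, n4=1, n5=1, n6=0, n7=1, n8=1, n9=0, n10=0 → Y1=0, Y2=0. Observed Y1=1, Y2=0.
  n1: none of the 2 fault types match ✗
  n2: stuck-at-0 ✓; others ✗
  n3: none of the 2 fault types match ✗
  n4: stuck-at-0 ✓; others ✗
  n5: none of the 2 fault types match ✗
  n6: none of the 2 fault types match ✗
  n7: stuck-at-0 ✓; others ✗
  n8: stuck-at-0 ✓; others ✗
  n9: stuck-at-1 ✓; others ✗
  n10: none of the 2 fault types match ✗
Consistent faults: {n2 stuck-at-0, n4 stuck-at-0, n7 stuck-at-0, n8 stuck-at-0, n9 stuck-at-1} — 5 in all.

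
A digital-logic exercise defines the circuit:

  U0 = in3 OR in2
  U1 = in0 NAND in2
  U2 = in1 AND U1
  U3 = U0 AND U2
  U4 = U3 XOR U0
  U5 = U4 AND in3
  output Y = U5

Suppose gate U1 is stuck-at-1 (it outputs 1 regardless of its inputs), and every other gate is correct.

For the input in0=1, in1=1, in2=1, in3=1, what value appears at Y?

0

Propagate with U1 forced: U0=1, U1=1 [stuck-at-1], U2=1, U3=1, U4=0, U5=0.
So Y = 0. (Without the fault it would be 1.)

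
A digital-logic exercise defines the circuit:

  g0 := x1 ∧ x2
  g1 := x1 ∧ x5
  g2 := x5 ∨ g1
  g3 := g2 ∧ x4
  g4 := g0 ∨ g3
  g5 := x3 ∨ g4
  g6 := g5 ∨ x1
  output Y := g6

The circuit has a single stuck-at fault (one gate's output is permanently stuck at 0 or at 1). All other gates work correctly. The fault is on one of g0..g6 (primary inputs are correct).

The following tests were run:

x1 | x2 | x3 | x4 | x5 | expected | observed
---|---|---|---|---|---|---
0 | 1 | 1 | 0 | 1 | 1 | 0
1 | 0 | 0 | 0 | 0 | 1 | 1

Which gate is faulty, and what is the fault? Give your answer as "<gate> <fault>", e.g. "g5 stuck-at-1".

g5 stuck-at-0

Fault-free values for test 1 (x1=0, x2=1, x3=1, x4=0, x5=1): g0=0, g1=0, g2=1, g3=0, g4=0, g5=1, g6=1, giving Y=1. Observed 0.
Test 1: faults giving observed 0 are {g5 stuck-at-0, g6 stuck-at-0}.
Test 2 (x1=1, x2=0, x3=0, x4=0, x5=0): fault-free g0=0, g1=0, g2=0, g3=0, g4=0, g5=0, g6=1 → 1; observed 1. Eliminates g6 stuck-at-0.
Only g5 stuck-at-0 is consistent with every test.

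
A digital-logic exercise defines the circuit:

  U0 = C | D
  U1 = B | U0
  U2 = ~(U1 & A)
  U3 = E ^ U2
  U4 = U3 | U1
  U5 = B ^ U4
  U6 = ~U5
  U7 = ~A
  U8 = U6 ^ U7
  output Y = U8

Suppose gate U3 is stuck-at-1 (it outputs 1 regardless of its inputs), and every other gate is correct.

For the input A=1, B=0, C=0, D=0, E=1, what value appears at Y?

0

Propagate with U3 forced: U0=0, U1=0, U2=1, U3=1 [stuck-at-1], U4=1, U5=1, U6=0, U7=0, U8=0.
So Y = 0. (Without the fault it would be 1.)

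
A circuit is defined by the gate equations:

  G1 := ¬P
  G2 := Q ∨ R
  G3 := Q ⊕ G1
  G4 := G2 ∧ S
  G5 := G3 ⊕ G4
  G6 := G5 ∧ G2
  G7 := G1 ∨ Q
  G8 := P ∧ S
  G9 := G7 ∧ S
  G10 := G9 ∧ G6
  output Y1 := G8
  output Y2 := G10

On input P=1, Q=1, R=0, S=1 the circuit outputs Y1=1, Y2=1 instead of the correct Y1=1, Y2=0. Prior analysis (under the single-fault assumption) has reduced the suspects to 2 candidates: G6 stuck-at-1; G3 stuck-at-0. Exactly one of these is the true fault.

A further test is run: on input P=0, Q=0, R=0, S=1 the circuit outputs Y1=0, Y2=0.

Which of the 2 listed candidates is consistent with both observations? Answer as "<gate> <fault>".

G3 stuck-at-0

Evaluate each candidate on input P=0, Q=0, R=0, S=1:
  G6 stuck-at-1: G1=1, G2=0, G3=1, G4=0, G5=1, G6=1 [stuck-at-1], G7=1, G8=0, G9=1, G10=1 → Y1=0, Y2=1 — eliminated
  G3 stuck-at-0: G1=1, G2=0, G3=0 [stuck-at-0], G4=0, G5=0, G6=0, G7=1, G8=0, G9=1, G10=0 → Y1=0, Y2=0 — matches
Only G3 stuck-at-0 reproduces the observed Y1=0, Y2=0.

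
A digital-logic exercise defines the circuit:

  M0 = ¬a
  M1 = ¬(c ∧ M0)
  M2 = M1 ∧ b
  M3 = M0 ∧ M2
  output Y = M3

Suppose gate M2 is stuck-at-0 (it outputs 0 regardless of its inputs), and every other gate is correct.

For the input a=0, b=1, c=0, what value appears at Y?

0

Propagate with M2 forced: M0=1, M1=1, M2=0 [stuck-at-0], M3=0.
So Y = 0. (Without the fault it would be 1.)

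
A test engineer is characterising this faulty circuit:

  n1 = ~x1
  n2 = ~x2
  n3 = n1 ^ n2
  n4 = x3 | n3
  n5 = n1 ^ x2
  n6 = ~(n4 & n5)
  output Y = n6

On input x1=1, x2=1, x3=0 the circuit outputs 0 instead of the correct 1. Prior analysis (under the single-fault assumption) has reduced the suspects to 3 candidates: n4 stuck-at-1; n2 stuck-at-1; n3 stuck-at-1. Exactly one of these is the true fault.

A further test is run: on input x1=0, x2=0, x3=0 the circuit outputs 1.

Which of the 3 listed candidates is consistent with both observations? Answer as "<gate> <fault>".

n2 stuck-at-1

Evaluate each candidate on input x1=0, x2=0, x3=0:
  n4 stuck-at-1: n1=1, n2=1, n3=0, n4=1 [stuck-at-1], n5=1, n6=0 → 0 — eliminated
  n2 stuck-at-1: n1=1, n2=1 [stuck-at-1], n3=0, n4=0, n5=1, n6=1 → 1 — matches
  n3 stuck-at-1: n1=1, n2=1, n3=1 [stuck-at-1], n4=1, n5=1, n6=0 → 0 — eliminated
Only n2 stuck-at-1 reproduces the observed 1.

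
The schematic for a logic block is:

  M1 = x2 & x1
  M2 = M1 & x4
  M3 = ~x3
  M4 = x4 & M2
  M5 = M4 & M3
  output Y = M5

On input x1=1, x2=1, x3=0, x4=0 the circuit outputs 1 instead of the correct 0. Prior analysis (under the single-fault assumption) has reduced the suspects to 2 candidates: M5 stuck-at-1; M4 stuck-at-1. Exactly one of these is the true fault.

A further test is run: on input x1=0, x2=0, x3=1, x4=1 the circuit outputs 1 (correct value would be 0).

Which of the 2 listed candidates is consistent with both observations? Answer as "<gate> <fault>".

Evaluate each candidate on input x1=0, x2=0, x3=1, x4=1:
  M5 stuck-at-1: M1=0, M2=0, M3=0, M4=0, M5=1 [stuck-at-1] → 1 — matches
  M4 stuck-at-1: M1=0, M2=0, M3=0, M4=1 [stuck-at-1], M5=0 → 0 — eliminated
Only M5 stuck-at-1 reproduces the observed 1.

M5 stuck-at-1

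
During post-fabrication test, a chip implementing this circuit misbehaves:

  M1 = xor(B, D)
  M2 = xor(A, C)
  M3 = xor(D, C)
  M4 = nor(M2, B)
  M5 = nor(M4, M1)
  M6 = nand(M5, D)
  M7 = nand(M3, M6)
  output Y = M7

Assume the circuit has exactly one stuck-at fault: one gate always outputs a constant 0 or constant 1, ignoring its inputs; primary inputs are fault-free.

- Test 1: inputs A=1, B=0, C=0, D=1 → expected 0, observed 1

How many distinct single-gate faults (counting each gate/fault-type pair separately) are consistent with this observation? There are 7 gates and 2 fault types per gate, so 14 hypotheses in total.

Fault-free: M1=1, M2=1, M3=1, M4=0, M5=0, M6=1, M7=0 → 0. Observed 1.
  M1 stuck-at-0: output 1 ✓
  M1 stuck-at-1: output 0 ✗
  M2 stuck-at-0: output 0 ✗
  M2 stuck-at-1: output 0 ✗
  M3 stuck-at-0: output 1 ✓
  M3 stuck-at-1: output 0 ✗
  M4 stuck-at-0: output 0 ✗
  M4 stuck-at-1: output 0 ✗
  M5 stuck-at-0: output 0 ✗
  M5 stuck-at-1: output 1 ✓
  M6 stuck-at-0: output 1 ✓
  M6 stuck-at-1: output 0 ✗
  M7 stuck-at-0: output 0 ✗
  M7 stuck-at-1: output 1 ✓
Consistent faults: {M1 stuck-at-0, M3 stuck-at-0, M5 stuck-at-1, M6 stuck-at-0, M7 stuck-at-1} — 5 in all.

5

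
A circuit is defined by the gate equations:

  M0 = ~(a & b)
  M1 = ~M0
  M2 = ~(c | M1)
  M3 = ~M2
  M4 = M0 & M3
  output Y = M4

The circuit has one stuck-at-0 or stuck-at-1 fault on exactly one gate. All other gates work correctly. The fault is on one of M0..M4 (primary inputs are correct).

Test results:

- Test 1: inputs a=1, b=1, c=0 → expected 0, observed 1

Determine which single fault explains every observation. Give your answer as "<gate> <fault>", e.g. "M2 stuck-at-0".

M4 stuck-at-1

Fault-free values for test 1 (a=1, b=1, c=0): M0=0, M1=1, M2=0, M3=1, M4=0, giving Y=0. Observed 1.
Test 1: faults giving observed 1 are {M4 stuck-at-1}.
Only M4 stuck-at-1 is consistent with every test.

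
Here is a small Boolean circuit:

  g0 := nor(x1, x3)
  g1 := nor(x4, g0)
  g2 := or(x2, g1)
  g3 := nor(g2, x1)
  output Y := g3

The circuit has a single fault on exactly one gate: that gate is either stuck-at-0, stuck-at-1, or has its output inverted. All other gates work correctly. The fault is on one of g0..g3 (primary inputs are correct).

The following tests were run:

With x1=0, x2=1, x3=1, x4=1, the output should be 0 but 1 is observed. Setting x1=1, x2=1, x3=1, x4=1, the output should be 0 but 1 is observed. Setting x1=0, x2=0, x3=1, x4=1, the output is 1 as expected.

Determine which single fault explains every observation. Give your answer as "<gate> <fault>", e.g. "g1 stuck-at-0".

Fault-free values for test 1 (x1=0, x2=1, x3=1, x4=1): g0=0, g1=0, g2=1, g3=0, giving Y=0. Observed 1.
Test 1: faults giving observed 1 are {g2 stuck-at-0, g2 inverted output, g3 stuck-at-1, g3 inverted output}.
Test 2 (x1=1, x2=1, x3=1, x4=1): fault-free g0=0, g1=0, g2=1, g3=0 → 0; observed 1. Eliminates g2 stuck-at-0, g2 inverted output.
Test 3 (x1=0, x2=0, x3=1, x4=1): fault-free g0=0, g1=0, g2=0, g3=1 → 1; observed 1. Eliminates g3 inverted output.
Only g3 stuck-at-1 is consistent with every test.

g3 stuck-at-1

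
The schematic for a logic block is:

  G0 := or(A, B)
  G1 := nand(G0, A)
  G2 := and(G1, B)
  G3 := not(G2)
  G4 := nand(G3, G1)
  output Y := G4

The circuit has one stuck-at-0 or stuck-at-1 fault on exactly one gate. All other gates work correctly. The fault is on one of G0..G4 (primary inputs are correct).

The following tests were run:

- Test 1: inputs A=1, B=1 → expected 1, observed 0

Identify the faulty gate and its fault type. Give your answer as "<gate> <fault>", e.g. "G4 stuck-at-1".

Fault-free values for test 1 (A=1, B=1): G0=1, G1=0, G2=0, G3=1, G4=1, giving Y=1. Observed 0.
Test 1: faults giving observed 0 are {G4 stuck-at-0}.
Only G4 stuck-at-0 is consistent with every test.

G4 stuck-at-0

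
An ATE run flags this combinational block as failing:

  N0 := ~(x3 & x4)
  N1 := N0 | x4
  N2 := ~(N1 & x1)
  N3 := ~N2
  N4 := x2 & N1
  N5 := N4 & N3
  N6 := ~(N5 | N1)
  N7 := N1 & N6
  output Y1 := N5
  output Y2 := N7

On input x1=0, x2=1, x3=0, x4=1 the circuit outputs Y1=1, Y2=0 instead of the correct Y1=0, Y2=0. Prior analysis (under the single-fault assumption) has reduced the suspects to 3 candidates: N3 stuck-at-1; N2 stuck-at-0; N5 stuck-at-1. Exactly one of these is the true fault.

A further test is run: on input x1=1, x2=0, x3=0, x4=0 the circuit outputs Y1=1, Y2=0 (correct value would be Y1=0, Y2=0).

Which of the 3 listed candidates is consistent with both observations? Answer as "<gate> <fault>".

N5 stuck-at-1

Evaluate each candidate on input x1=1, x2=0, x3=0, x4=0:
  N3 stuck-at-1: N0=1, N1=1, N2=0, N3=1 [stuck-at-1], N4=0, N5=0, N6=0, N7=0 → Y1=0, Y2=0 — eliminated
  N2 stuck-at-0: N0=1, N1=1, N2=0 [stuck-at-0], N3=1, N4=0, N5=0, N6=0, N7=0 → Y1=0, Y2=0 — eliminated
  N5 stuck-at-1: N0=1, N1=1, N2=0, N3=1, N4=0, N5=1 [stuck-at-1], N6=0, N7=0 → Y1=1, Y2=0 — matches
Only N5 stuck-at-1 reproduces the observed Y1=1, Y2=0.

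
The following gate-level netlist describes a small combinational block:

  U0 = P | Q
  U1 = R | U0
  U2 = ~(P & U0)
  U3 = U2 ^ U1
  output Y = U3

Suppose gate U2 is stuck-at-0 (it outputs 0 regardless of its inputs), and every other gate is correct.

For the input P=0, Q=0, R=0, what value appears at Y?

0

Propagate with U2 forced: U0=0, U1=0, U2=0 [stuck-at-0], U3=0.
So Y = 0. (Without the fault it would be 1.)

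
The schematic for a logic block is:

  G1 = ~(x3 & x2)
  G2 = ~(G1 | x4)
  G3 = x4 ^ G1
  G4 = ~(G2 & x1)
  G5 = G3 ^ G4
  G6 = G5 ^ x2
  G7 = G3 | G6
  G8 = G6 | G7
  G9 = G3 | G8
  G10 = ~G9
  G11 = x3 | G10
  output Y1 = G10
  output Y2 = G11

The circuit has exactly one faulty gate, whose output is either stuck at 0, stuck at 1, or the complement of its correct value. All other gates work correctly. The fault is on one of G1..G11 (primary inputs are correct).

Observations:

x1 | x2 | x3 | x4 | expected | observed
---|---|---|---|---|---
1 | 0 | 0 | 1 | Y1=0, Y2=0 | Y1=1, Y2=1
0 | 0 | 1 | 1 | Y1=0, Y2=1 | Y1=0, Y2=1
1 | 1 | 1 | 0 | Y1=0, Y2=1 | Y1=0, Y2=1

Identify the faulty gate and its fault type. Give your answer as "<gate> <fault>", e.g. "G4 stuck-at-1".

Fault-free values for test 1 (x1=1, x2=0, x3=0, x4=1): G1=1, G2=0, G3=0, G4=1, G5=1, G6=1, G7=1, G8=1, G9=1, G10=0, G11=0, giving Y1=0, Y2=0. Observed Y1=1, Y2=1.
Test 1: faults giving observed Y1=1, Y2=1 are {G2 stuck-at-1, G2 inverted output, G4 stuck-at-0, G4 inverted output, G5 stuck-at-0, G5 inverted output, G6 stuck-at-0, G6 inverted output, G8 stuck-at-0, G8 inverted output, G9 stuck-at-0, G9 inverted output, G10 stuck-at-1, G10 inverted output}.
Test 2 (x1=0, x2=0, x3=1, x4=1): fault-free G1=1, G2=0, G3=0, G4=1, G5=1, G6=1, G7=1, G8=1, G9=1, G10=0, G11=1 → Y1=0, Y2=1; observed Y1=0, Y2=1. Eliminates G4 stuck-at-0, G4 inverted output, G5 stuck-at-0, G5 inverted output, G6 stuck-at-0, G6 inverted output, G8 stuck-at-0, G8 inverted output, G9 stuck-at-0, G9 inverted output, G10 stuck-at-1, G10 inverted output.
Test 3 (x1=1, x2=1, x3=1, x4=0): fault-free G1=0, G2=1, G3=0, G4=0, G5=0, G6=1, G7=1, G8=1, G9=1, G10=0, G11=1 → Y1=0, Y2=1; observed Y1=0, Y2=1. Eliminates G2 inverted output.
Only G2 stuck-at-1 is consistent with every test.

G2 stuck-at-1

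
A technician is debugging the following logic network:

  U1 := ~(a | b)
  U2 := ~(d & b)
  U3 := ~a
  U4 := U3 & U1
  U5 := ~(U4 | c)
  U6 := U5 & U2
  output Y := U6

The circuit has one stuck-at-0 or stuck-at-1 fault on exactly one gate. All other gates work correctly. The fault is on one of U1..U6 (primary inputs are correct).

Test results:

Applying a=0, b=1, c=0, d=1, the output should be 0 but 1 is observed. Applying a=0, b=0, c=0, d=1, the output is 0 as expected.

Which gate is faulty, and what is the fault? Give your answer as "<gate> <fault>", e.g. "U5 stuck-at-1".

U2 stuck-at-1

Fault-free values for test 1 (a=0, b=1, c=0, d=1): U1=0, U2=0, U3=1, U4=0, U5=1, U6=0, giving Y=0. Observed 1.
Test 1: faults giving observed 1 are {U2 stuck-at-1, U6 stuck-at-1}.
Test 2 (a=0, b=0, c=0, d=1): fault-free U1=1, U2=1, U3=1, U4=1, U5=0, U6=0 → 0; observed 0. Eliminates U6 stuck-at-1.
Only U2 stuck-at-1 is consistent with every test.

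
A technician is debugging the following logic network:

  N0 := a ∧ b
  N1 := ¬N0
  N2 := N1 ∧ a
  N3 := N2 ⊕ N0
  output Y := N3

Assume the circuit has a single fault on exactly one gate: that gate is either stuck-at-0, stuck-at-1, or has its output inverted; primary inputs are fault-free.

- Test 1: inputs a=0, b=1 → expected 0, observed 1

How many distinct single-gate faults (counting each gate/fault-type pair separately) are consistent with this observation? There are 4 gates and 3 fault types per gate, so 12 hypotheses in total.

Fault-free: N0=0, N1=1, N2=0, N3=0 → 0. Observed 1.
  N0 stuck-at-0: output 0 ✗
  N0 stuck-at-1: output 1 ✓
  N0 inverted output: output 1 ✓
  N1 stuck-at-0: output 0 ✗
  N1 stuck-at-1: output 0 ✗
  N1 inverted output: output 0 ✗
  N2 stuck-at-0: output 0 ✗
  N2 stuck-at-1: output 1 ✓
  N2 inverted output: output 1 ✓
  N3 stuck-at-0: output 0 ✗
  N3 stuck-at-1: output 1 ✓
  N3 inverted output: output 1 ✓
Consistent faults: {N0 stuck-at-1, N0 inverted output, N2 stuck-at-1, N2 inverted output, N3 stuck-at-1, N3 inverted output} — 6 in all.

6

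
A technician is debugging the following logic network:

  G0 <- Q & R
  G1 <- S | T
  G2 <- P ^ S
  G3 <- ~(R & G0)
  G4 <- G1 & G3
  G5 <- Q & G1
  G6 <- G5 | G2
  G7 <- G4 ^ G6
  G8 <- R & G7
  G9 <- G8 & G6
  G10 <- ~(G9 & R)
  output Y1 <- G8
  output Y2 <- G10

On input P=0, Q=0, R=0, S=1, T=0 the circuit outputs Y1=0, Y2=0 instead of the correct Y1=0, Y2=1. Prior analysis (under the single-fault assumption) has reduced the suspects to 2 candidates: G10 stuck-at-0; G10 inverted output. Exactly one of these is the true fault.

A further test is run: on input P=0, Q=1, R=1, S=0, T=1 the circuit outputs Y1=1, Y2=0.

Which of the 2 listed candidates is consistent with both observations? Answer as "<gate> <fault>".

Evaluate each candidate on input P=0, Q=1, R=1, S=0, T=1:
  G10 stuck-at-0: G0=1, G1=1, G2=0, G3=0, G4=0, G5=1, G6=1, G7=1, G8=1, G9=1, G10=0 [stuck-at-0] → Y1=1, Y2=0 — matches
  G10 inverted output: G0=1, G1=1, G2=0, G3=0, G4=0, G5=1, G6=1, G7=1, G8=1, G9=1, G10=1 [inverted output] → Y1=1, Y2=1 — eliminated
Only G10 stuck-at-0 reproduces the observed Y1=1, Y2=0.

G10 stuck-at-0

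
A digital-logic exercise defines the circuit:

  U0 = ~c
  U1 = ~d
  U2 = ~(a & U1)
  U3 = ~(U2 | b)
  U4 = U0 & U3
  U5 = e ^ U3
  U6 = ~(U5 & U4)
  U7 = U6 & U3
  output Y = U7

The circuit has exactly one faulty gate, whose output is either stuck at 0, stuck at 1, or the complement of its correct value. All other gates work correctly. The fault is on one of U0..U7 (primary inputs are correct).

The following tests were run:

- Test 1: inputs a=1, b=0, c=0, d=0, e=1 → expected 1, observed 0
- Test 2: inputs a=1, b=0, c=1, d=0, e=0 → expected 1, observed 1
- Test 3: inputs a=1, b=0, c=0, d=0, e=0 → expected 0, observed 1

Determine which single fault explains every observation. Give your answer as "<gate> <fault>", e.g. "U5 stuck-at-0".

U5 inverted output

Fault-free values for test 1 (a=1, b=0, c=0, d=0, e=1): U0=1, U1=1, U2=0, U3=1, U4=1, U5=0, U6=1, U7=1, giving Y=1. Observed 0.
Test 1: faults giving observed 0 are {U1 stuck-at-0, U1 inverted output, U2 stuck-at-1, U2 inverted output, U3 stuck-at-0, U3 inverted output, U5 stuck-at-1, U5 inverted output, U6 stuck-at-0, U6 inverted output, U7 stuck-at-0, U7 inverted output}.
Test 2 (a=1, b=0, c=1, d=0, e=0): fault-free U0=0, U1=1, U2=0, U3=1, U4=0, U5=1, U6=1, U7=1 → 1; observed 1. Eliminates U1 stuck-at-0, U1 inverted output, U2 stuck-at-1, U2 inverted output, U3 stuck-at-0, U3 inverted output, U6 stuck-at-0, U6 inverted output, U7 stuck-at-0, U7 inverted output.
Test 3 (a=1, b=0, c=0, d=0, e=0): fault-free U0=1, U1=1, U2=0, U3=1, U4=1, U5=1, U6=0, U7=0 → 0; observed 1. Eliminates U5 stuck-at-1.
Only U5 inverted output is consistent with every test.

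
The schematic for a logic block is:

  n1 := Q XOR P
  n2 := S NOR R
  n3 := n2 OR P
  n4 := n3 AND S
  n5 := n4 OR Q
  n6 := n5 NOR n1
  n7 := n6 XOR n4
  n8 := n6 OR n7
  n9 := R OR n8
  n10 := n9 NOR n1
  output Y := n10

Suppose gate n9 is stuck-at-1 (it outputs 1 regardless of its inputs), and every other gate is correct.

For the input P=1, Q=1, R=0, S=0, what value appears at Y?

0

Propagate with n9 forced: n1=0, n2=1, n3=1, n4=0, n5=1, n6=0, n7=0, n8=0, n9=1 [stuck-at-1], n10=0.
So Y = 0. (Without the fault it would be 1.)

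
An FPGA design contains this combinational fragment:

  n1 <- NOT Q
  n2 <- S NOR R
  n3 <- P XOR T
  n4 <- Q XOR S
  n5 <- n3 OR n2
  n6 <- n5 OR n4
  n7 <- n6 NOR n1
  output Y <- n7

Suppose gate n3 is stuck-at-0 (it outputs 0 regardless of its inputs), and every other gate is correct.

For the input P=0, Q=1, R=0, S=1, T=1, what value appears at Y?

Propagate with n3 forced: n1=0, n2=0, n3=0 [stuck-at-0], n4=0, n5=0, n6=0, n7=1.
So Y = 1. (Without the fault it would be 0.)

1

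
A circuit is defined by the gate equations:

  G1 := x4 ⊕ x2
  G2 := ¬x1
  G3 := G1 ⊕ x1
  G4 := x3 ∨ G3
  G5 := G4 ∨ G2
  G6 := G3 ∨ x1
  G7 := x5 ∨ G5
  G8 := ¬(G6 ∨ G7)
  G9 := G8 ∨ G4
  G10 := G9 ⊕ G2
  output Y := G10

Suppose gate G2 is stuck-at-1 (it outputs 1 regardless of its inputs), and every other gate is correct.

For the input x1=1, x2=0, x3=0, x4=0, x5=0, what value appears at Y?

Propagate with G2 forced: G1=0, G2=1 [stuck-at-1], G3=1, G4=1, G5=1, G6=1, G7=1, G8=0, G9=1, G10=0.
So Y = 0. (Without the fault it would be 1.)

0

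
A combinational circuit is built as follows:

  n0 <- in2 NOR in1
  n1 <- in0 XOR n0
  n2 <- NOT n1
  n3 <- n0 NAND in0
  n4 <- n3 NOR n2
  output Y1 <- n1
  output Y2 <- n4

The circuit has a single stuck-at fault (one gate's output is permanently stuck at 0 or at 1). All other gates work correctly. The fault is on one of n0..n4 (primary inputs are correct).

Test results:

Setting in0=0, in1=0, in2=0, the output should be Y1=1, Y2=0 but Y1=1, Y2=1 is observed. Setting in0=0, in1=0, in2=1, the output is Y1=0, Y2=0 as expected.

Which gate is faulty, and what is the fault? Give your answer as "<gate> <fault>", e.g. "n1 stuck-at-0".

Fault-free values for test 1 (in0=0, in1=0, in2=0): n0=1, n1=1, n2=0, n3=1, n4=0, giving Y1=1, Y2=0. Observed Y1=1, Y2=1.
Test 1: faults giving observed Y1=1, Y2=1 are {n3 stuck-at-0, n4 stuck-at-1}.
Test 2 (in0=0, in1=0, in2=1): fault-free n0=0, n1=0, n2=1, n3=1, n4=0 → Y1=0, Y2=0; observed Y1=0, Y2=0. Eliminates n4 stuck-at-1.
Only n3 stuck-at-0 is consistent with every test.

n3 stuck-at-0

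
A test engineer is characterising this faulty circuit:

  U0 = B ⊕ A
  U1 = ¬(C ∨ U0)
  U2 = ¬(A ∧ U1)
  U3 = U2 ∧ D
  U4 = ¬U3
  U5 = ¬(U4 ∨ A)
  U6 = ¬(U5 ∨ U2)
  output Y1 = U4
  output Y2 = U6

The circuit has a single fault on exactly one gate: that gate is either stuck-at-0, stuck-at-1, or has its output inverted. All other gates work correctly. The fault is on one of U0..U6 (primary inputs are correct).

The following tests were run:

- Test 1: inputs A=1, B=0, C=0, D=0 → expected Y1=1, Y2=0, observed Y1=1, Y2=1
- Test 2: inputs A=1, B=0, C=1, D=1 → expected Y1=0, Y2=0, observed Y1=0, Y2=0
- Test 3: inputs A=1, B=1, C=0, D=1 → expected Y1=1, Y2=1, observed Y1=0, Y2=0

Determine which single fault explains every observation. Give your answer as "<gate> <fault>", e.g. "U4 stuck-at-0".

Fault-free values for test 1 (A=1, B=0, C=0, D=0): U0=1, U1=0, U2=1, U3=0, U4=1, U5=0, U6=0, giving Y1=1, Y2=0. Observed Y1=1, Y2=1.
Test 1: faults giving observed Y1=1, Y2=1 are {U0 stuck-at-0, U0 inverted output, U1 stuck-at-1, U1 inverted output, U2 stuck-at-0, U2 inverted output, U6 stuck-at-1, U6 inverted output}.
Test 2 (A=1, B=0, C=1, D=1): fault-free U0=1, U1=0, U2=1, U3=1, U4=0, U5=0, U6=0 → Y1=0, Y2=0; observed Y1=0, Y2=0. Eliminates U1 stuck-at-1, U1 inverted output, U2 stuck-at-0, U2 inverted output, U6 stuck-at-1, U6 inverted output.
Test 3 (A=1, B=1, C=0, D=1): fault-free U0=0, U1=1, U2=0, U3=0, U4=1, U5=0, U6=1 → Y1=1, Y2=1; observed Y1=0, Y2=0. Eliminates U0 stuck-at-0.
Only U0 inverted output is consistent with every test.

U0 inverted output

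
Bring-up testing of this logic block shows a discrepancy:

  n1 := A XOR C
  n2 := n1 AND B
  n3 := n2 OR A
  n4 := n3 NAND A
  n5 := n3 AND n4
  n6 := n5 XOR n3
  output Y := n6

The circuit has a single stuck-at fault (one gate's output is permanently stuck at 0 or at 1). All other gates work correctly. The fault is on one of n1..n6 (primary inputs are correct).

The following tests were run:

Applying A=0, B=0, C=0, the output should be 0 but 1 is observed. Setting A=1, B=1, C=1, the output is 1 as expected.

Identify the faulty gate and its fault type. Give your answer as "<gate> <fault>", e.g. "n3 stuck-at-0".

n6 stuck-at-1

Fault-free values for test 1 (A=0, B=0, C=0): n1=0, n2=0, n3=0, n4=1, n5=0, n6=0, giving Y=0. Observed 1.
Test 1: faults giving observed 1 are {n5 stuck-at-1, n6 stuck-at-1}.
Test 2 (A=1, B=1, C=1): fault-free n1=0, n2=0, n3=1, n4=0, n5=0, n6=1 → 1; observed 1. Eliminates n5 stuck-at-1.
Only n6 stuck-at-1 is consistent with every test.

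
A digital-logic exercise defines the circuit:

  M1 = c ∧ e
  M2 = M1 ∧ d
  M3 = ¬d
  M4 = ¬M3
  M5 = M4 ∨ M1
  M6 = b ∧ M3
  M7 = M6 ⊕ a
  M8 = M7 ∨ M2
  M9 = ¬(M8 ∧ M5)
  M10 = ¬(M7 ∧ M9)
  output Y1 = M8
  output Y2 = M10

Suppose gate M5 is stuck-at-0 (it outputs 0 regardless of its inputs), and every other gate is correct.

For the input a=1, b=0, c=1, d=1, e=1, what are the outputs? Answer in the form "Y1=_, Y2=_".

Y1=1, Y2=0

Propagate with M5 forced: M1=1, M2=1, M3=0, M4=1, M5=0 [stuck-at-0], M6=0, M7=1, M8=1, M9=1, M10=0.
So the outputs are Y1=1, Y2=0. (Without the fault they would be Y1=1, Y2=1.)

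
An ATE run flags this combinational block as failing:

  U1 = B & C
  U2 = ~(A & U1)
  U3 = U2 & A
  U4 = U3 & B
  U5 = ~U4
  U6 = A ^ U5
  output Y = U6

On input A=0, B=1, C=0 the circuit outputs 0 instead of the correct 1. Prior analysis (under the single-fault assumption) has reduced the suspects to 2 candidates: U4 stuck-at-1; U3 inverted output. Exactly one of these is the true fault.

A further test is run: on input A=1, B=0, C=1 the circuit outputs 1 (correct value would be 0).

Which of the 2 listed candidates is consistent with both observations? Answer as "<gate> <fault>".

U4 stuck-at-1

Evaluate each candidate on input A=1, B=0, C=1:
  U4 stuck-at-1: U1=0, U2=1, U3=1, U4=1 [stuck-at-1], U5=0, U6=1 → 1 — matches
  U3 inverted output: U1=0, U2=1, U3=0 [inverted output], U4=0, U5=1, U6=0 → 0 — eliminated
Only U4 stuck-at-1 reproduces the observed 1.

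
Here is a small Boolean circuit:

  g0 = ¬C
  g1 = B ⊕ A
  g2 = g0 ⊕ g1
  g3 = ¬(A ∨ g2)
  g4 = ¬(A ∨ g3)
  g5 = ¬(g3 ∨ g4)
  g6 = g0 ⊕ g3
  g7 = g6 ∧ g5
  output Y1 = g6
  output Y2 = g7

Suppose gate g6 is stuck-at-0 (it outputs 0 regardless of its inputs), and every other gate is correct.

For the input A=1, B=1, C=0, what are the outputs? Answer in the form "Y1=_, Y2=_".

Propagate with g6 forced: g0=1, g1=0, g2=1, g3=0, g4=0, g5=1, g6=0 [stuck-at-0], g7=0.
So the outputs are Y1=0, Y2=0. (Without the fault they would be Y1=1, Y2=1.)

Y1=0, Y2=0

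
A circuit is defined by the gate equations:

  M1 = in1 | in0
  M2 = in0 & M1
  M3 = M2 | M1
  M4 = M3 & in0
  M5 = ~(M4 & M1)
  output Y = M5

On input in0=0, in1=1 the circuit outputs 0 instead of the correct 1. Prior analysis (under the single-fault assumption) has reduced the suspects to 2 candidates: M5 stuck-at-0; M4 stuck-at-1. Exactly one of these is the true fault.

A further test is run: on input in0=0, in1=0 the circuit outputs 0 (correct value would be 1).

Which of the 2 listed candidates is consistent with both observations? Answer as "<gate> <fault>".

Evaluate each candidate on input in0=0, in1=0:
  M5 stuck-at-0: M1=0, M2=0, M3=0, M4=0, M5=0 [stuck-at-0] → 0 — matches
  M4 stuck-at-1: M1=0, M2=0, M3=0, M4=1 [stuck-at-1], M5=1 → 1 — eliminated
Only M5 stuck-at-0 reproduces the observed 0.

M5 stuck-at-0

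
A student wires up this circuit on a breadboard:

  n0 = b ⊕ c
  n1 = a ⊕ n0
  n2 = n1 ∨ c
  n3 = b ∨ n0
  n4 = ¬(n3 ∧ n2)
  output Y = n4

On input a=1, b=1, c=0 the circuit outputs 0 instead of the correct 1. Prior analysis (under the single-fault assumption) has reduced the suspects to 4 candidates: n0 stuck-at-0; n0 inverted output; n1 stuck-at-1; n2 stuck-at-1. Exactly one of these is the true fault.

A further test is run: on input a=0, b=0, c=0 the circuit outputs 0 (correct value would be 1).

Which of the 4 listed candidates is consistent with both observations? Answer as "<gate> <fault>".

n0 inverted output

Evaluate each candidate on input a=0, b=0, c=0:
  n0 stuck-at-0: n0=0 [stuck-at-0], n1=0, n2=0, n3=0, n4=1 → 1 — eliminated
  n0 inverted output: n0=1 [inverted output], n1=1, n2=1, n3=1, n4=0 → 0 — matches
  n1 stuck-at-1: n0=0, n1=1 [stuck-at-1], n2=1, n3=0, n4=1 → 1 — eliminated
  n2 stuck-at-1: n0=0, n1=0, n2=1 [stuck-at-1], n3=0, n4=1 → 1 — eliminated
Only n0 inverted output reproduces the observed 0.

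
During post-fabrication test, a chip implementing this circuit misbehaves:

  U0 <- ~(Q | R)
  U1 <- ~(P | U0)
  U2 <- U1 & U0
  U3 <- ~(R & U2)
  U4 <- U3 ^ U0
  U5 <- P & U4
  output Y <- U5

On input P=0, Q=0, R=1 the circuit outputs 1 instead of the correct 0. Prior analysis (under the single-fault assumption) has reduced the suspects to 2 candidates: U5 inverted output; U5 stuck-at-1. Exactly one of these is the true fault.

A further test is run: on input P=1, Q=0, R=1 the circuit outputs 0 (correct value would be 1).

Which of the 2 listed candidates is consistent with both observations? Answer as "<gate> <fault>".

Evaluate each candidate on input P=1, Q=0, R=1:
  U5 inverted output: U0=0, U1=0, U2=0, U3=1, U4=1, U5=0 [inverted output] → 0 — matches
  U5 stuck-at-1: U0=0, U1=0, U2=0, U3=1, U4=1, U5=1 [stuck-at-1] → 1 — eliminated
Only U5 inverted output reproduces the observed 0.

U5 inverted output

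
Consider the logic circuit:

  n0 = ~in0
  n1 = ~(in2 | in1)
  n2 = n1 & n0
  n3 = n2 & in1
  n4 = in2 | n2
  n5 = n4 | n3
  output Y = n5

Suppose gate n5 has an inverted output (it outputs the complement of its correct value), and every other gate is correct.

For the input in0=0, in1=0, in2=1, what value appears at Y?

Propagate with n5 forced: n0=1, n1=0, n2=0, n3=0, n4=1, n5=0 [inverted output].
So Y = 0. (Without the fault it would be 1.)

0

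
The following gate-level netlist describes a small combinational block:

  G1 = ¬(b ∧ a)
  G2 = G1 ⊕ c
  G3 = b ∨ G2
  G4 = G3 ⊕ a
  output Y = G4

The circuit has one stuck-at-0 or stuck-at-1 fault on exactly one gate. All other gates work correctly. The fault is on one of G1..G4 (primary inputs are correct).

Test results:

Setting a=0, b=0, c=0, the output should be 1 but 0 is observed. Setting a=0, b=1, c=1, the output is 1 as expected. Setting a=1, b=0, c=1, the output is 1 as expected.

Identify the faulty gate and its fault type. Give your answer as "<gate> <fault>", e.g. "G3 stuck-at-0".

Fault-free values for test 1 (a=0, b=0, c=0): G1=1, G2=1, G3=1, G4=1, giving Y=1. Observed 0.
Test 1: faults giving observed 0 are {G1 stuck-at-0, G2 stuck-at-0, G3 stuck-at-0, G4 stuck-at-0}.
Test 2 (a=0, b=1, c=1): fault-free G1=1, G2=0, G3=1, G4=1 → 1; observed 1. Eliminates G3 stuck-at-0, G4 stuck-at-0.
Test 3 (a=1, b=0, c=1): fault-free G1=1, G2=0, G3=0, G4=1 → 1; observed 1. Eliminates G1 stuck-at-0.
Only G2 stuck-at-0 is consistent with every test.

G2 stuck-at-0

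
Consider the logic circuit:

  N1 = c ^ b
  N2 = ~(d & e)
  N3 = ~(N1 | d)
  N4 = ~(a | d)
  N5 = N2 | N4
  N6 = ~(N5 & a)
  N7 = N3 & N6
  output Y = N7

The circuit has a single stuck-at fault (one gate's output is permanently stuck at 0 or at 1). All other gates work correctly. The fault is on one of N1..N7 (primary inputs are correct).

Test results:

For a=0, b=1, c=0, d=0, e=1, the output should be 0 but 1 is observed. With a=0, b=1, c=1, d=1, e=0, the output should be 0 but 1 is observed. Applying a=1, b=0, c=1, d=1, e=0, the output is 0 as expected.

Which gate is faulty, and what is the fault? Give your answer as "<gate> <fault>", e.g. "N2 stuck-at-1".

N3 stuck-at-1

Fault-free values for test 1 (a=0, b=1, c=0, d=0, e=1): N1=1, N2=1, N3=0, N4=1, N5=1, N6=1, N7=0, giving Y=0. Observed 1.
Test 1: faults giving observed 1 are {N1 stuck-at-0, N3 stuck-at-1, N7 stuck-at-1}.
Test 2 (a=0, b=1, c=1, d=1, e=0): fault-free N1=0, N2=1, N3=0, N4=0, N5=1, N6=1, N7=0 → 0; observed 1. Eliminates N1 stuck-at-0.
Test 3 (a=1, b=0, c=1, d=1, e=0): fault-free N1=1, N2=1, N3=0, N4=0, N5=1, N6=0, N7=0 → 0; observed 0. Eliminates N7 stuck-at-1.
Only N3 stuck-at-1 is consistent with every test.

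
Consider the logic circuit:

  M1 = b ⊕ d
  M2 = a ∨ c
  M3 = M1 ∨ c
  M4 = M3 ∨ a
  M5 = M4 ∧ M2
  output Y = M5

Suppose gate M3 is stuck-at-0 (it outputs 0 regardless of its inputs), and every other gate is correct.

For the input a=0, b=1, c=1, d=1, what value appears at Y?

0

Propagate with M3 forced: M1=0, M2=1, M3=0 [stuck-at-0], M4=0, M5=0.
So Y = 0. (Without the fault it would be 1.)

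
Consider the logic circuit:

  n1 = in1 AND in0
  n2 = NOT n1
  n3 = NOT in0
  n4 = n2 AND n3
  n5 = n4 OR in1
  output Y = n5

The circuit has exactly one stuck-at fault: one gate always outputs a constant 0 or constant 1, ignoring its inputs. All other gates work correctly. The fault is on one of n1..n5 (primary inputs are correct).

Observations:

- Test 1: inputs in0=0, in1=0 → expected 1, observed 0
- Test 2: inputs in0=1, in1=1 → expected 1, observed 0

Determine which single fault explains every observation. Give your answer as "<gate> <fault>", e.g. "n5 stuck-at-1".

Fault-free values for test 1 (in0=0, in1=0): n1=0, n2=1, n3=1, n4=1, n5=1, giving Y=1. Observed 0.
Test 1: faults giving observed 0 are {n1 stuck-at-1, n2 stuck-at-0, n3 stuck-at-0, n4 stuck-at-0, n5 stuck-at-0}.
Test 2 (in0=1, in1=1): fault-free n1=1, n2=0, n3=0, n4=0, n5=1 → 1; observed 0. Eliminates n1 stuck-at-1, n2 stuck-at-0, n3 stuck-at-0, n4 stuck-at-0.
Only n5 stuck-at-0 is consistent with every test.

n5 stuck-at-0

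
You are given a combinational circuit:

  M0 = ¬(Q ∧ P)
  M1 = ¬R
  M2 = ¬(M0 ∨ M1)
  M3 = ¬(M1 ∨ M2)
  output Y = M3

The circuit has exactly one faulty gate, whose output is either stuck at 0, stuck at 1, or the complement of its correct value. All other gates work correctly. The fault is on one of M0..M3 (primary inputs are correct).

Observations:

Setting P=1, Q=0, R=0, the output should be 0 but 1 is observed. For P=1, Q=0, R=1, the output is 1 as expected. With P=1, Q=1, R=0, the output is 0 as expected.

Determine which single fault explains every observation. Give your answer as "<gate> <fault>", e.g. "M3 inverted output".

Fault-free values for test 1 (P=1, Q=0, R=0): M0=1, M1=1, M2=0, M3=0, giving Y=0. Observed 1.
Test 1: faults giving observed 1 are {M1 stuck-at-0, M1 inverted output, M3 stuck-at-1, M3 inverted output}.
Test 2 (P=1, Q=0, R=1): fault-free M0=1, M1=0, M2=0, M3=1 → 1; observed 1. Eliminates M1 inverted output, M3 inverted output.
Test 3 (P=1, Q=1, R=0): fault-free M0=0, M1=1, M2=0, M3=0 → 0; observed 0. Eliminates M3 stuck-at-1.
Only M1 stuck-at-0 is consistent with every test.

M1 stuck-at-0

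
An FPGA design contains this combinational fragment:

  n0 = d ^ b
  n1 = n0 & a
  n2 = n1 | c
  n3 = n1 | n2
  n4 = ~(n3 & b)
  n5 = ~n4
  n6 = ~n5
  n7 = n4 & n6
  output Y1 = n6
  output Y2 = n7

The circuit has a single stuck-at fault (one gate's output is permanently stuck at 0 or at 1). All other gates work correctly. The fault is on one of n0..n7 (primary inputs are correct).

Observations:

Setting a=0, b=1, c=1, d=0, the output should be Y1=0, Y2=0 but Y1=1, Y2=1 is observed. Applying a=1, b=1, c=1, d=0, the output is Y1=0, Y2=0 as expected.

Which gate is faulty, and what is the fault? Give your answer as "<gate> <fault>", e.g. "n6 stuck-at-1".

n2 stuck-at-0

Fault-free values for test 1 (a=0, b=1, c=1, d=0): n0=1, n1=0, n2=1, n3=1, n4=0, n5=1, n6=0, n7=0, giving Y1=0, Y2=0. Observed Y1=1, Y2=1.
Test 1: faults giving observed Y1=1, Y2=1 are {n2 stuck-at-0, n3 stuck-at-0, n4 stuck-at-1}.
Test 2 (a=1, b=1, c=1, d=0): fault-free n0=1, n1=1, n2=1, n3=1, n4=0, n5=1, n6=0, n7=0 → Y1=0, Y2=0; observed Y1=0, Y2=0. Eliminates n3 stuck-at-0, n4 stuck-at-1.
Only n2 stuck-at-0 is consistent with every test.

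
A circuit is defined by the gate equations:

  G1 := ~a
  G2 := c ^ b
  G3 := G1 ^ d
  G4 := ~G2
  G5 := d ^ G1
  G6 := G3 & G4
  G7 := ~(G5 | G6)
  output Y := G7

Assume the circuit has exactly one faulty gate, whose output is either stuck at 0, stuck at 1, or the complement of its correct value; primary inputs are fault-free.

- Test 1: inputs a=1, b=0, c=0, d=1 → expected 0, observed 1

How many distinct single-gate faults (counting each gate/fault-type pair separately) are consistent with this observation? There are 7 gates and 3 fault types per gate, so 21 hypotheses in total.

4

Fault-free: G1=0, G2=0, G3=1, G4=1, G5=1, G6=1, G7=0 → 0. Observed 1.
  G1: stuck-at-1, inverted output ✓; others ✗
  G2: none of the 3 fault types match ✗
  G3: none of the 3 fault types match ✗
  G4: none of the 3 fault types match ✗
  G5: none of the 3 fault types match ✗
  G6: none of the 3 fault types match ✗
  G7: stuck-at-1, inverted output ✓; others ✗
Consistent faults: {G1 stuck-at-1, G1 inverted output, G7 stuck-at-1, G7 inverted output} — 4 in all.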